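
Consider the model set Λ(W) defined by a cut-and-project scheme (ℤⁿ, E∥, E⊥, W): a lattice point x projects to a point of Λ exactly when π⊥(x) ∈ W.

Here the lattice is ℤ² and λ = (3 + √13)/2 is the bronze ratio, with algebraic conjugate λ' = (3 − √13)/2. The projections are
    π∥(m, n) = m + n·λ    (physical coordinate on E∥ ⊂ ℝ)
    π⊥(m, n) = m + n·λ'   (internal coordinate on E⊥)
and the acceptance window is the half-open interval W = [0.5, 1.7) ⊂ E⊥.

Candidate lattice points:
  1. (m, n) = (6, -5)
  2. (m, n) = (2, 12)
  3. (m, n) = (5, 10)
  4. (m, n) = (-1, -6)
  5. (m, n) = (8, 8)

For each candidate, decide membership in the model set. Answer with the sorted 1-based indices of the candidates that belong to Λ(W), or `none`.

4

Compute λ' = (3−√13)/2 = -0.3028, so π⊥(m,n) = m -0.3028·n.
[1] lift (6,-5): star map gives 7.5139; window check 0.5 ≤ 7.5139 < 1.7 is false → out
[2] lift (2,12): star map gives -1.6333; window check 0.5 ≤ -1.6333 < 1.7 is false → out
[3] lift (5,10): star map gives 1.9722; window check 0.5 ≤ 1.9722 < 1.7 is false → out
[4] lift (-1,-6): star map gives 0.8167; window check 0.5 ≤ 0.8167 < 1.7 is true → IN Λ
[5] lift (8,8): star map gives 5.5778; window check 0.5 ≤ 5.5778 < 1.7 is false → out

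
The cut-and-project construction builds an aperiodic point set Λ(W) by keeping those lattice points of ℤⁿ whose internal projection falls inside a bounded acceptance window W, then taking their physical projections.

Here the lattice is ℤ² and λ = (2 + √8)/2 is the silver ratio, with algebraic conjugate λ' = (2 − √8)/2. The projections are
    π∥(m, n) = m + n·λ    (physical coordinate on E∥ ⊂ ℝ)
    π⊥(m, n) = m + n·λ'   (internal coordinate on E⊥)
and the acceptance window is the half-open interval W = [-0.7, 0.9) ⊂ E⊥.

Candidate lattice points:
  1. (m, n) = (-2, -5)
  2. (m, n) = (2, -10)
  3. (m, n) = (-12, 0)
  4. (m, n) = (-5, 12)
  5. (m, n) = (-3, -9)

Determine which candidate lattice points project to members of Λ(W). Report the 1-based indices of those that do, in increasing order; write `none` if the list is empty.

Compute λ' = (2−√8)/2 = -0.414214, so π⊥(m,n) = m -0.414214·n.
#1 (-2,-5): internal coord -2 + (-5)·λ' = +0.071068; +0.071068 ∈ [-0.7, 0.9) → IN Λ
#2 (2,-10): internal coord 2 + (-10)·λ' = +6.142136; +6.142136 ∉ [-0.7, 0.9) → out
#3 (-12,0): internal coord -12 + (0)·λ' = -12.000000; -12.000000 ∉ [-0.7, 0.9) → out
#4 (-5,12): internal coord -5 + (12)·λ' = -9.970563; -9.970563 ∉ [-0.7, 0.9) → out
#5 (-3,-9): internal coord -3 + (-9)·λ' = +0.727922; +0.727922 ∈ [-0.7, 0.9) → IN Λ

1, 5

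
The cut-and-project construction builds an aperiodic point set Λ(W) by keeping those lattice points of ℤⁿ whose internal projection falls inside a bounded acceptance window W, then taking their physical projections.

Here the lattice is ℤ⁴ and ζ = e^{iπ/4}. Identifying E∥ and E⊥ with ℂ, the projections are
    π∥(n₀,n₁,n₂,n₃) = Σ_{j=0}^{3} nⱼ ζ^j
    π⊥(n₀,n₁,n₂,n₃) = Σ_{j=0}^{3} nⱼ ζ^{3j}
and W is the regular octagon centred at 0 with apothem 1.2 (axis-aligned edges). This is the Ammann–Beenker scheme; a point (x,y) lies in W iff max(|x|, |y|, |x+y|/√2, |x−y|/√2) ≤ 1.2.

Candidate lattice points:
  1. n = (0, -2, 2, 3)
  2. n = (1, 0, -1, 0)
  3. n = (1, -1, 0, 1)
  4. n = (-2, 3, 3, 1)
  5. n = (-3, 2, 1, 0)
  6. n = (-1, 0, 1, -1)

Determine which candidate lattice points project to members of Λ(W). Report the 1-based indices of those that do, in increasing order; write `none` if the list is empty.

none

Internal map: ζ^{3j} for j=0..3 gives (1,0), (−√2/2,√2/2), (0,−1), (√2/2,√2/2).
candidate 1: n = (0, -2, 2, 3) → π⊥ ≈ (+3.535534, -1.292893); max(|x|,|y|,|x±y|/√2) = 3.535534 > 1.2 ⇒ ∉ W
candidate 2: n = (1, 0, -1, 0) → π⊥ ≈ (+1.000000, +1.000000); max(|x|,|y|,|x±y|/√2) = 1.414214 > 1.2 ⇒ ∉ W
candidate 3: n = (1, -1, 0, 1) → π⊥ ≈ (+2.414214, +0.000000); max(|x|,|y|,|x±y|/√2) = 2.414214 > 1.2 ⇒ ∉ W
candidate 4: n = (-2, 3, 3, 1) → π⊥ ≈ (-3.414214, -0.171573); max(|x|,|y|,|x±y|/√2) = 3.414214 > 1.2 ⇒ ∉ W
candidate 5: n = (-3, 2, 1, 0) → π⊥ ≈ (-4.414214, +0.414214); max(|x|,|y|,|x±y|/√2) = 4.414214 > 1.2 ⇒ ∉ W
candidate 6: n = (-1, 0, 1, -1) → π⊥ ≈ (-1.707107, -1.707107); max(|x|,|y|,|x±y|/√2) = 2.414214 > 1.2 ⇒ ∉ W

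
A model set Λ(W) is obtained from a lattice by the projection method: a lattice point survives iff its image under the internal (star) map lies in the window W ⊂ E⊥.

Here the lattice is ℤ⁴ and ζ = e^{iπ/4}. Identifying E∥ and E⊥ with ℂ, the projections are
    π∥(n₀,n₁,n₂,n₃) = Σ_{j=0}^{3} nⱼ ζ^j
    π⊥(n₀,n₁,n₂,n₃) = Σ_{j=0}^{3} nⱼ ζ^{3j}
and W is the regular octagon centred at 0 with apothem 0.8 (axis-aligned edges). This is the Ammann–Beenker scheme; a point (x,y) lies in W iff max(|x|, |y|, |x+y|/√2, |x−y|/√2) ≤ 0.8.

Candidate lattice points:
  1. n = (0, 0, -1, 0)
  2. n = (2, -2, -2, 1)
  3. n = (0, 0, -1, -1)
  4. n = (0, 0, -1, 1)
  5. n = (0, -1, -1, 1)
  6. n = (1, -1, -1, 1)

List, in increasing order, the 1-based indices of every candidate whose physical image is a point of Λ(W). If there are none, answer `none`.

3

With ζ = e^{iπ/4} the internal vectors are ζ^0,ζ^3,ζ^6,ζ^9.
#1 (0, 0, -1, 0): internal (0.0000, 1.0000); octagon support 1.0000 vs apothem 0.8 → ∉ W
#2 (2, -2, -2, 1): internal (4.1213, 1.2929); octagon support 4.1213 vs apothem 0.8 → ∉ W
#3 (0, 0, -1, -1): internal (-0.7071, 0.2929); octagon support 0.7071 vs apothem 0.8 → ∈ W
#4 (0, 0, -1, 1): internal (0.7071, 1.7071); octagon support 1.7071 vs apothem 0.8 → ∉ W
#5 (0, -1, -1, 1): internal (1.4142, 1.0000); octagon support 1.7071 vs apothem 0.8 → ∉ W
#6 (1, -1, -1, 1): internal (2.4142, 1.0000); octagon support 2.4142 vs apothem 0.8 → ∉ W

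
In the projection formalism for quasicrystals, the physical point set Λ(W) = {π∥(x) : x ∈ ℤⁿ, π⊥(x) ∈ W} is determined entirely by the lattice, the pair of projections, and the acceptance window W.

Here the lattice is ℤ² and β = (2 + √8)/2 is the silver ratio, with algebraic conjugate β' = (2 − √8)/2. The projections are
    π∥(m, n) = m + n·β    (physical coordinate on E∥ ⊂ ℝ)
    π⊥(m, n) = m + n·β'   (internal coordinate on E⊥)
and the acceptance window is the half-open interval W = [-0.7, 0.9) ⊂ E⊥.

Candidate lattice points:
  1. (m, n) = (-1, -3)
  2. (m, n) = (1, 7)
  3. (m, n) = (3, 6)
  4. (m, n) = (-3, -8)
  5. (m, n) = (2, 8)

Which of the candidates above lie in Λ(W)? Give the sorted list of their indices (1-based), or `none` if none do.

Compute β' = (2−√8)/2 = -0.41421, so π⊥(m,n) = m -0.41421·n.
candidate 1: (m,n)=(-1,-3) → π∥ = -1-3·β ≈ -8.24264, π⊥ = -1-3·β' ≈ 0.24264 ∈ [-0.7, 0.9) ⇒ IN Λ
candidate 2: (m,n)=(1,7) → π∥ = 1+7·β ≈ 17.89949, π⊥ = 1+7·β' ≈ -1.89949 ∉ [-0.7, 0.9) ⇒ out
candidate 3: (m,n)=(3,6) → π∥ = 3+6·β ≈ 17.48528, π⊥ = 3+6·β' ≈ 0.51472 ∈ [-0.7, 0.9) ⇒ IN Λ
candidate 4: (m,n)=(-3,-8) → π∥ = -3-8·β ≈ -22.31371, π⊥ = -3-8·β' ≈ 0.31371 ∈ [-0.7, 0.9) ⇒ IN Λ
candidate 5: (m,n)=(2,8) → π∥ = 2+8·β ≈ 21.31371, π⊥ = 2+8·β' ≈ -1.31371 ∉ [-0.7, 0.9) ⇒ out

1, 3, 4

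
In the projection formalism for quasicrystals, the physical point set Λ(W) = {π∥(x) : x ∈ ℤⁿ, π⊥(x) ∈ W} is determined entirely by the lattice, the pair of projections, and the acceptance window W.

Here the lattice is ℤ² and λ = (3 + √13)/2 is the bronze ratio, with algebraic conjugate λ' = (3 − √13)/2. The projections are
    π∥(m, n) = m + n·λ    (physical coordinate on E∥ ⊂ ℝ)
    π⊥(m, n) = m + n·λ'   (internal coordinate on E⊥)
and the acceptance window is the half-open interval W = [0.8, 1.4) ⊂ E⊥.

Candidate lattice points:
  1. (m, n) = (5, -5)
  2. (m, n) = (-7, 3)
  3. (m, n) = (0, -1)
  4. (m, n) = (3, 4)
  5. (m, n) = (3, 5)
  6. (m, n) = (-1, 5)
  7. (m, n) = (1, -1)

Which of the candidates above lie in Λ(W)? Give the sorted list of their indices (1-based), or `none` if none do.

λ' = (3−√13)/2 ≈ -0.3028.
#1 (5,-5): internal coord 5 + (-5)·λ' = +6.5139; +6.5139 ∉ [0.8, 1.4) → out
#2 (-7,3): internal coord -7 + (3)·λ' = -7.9083; -7.9083 ∉ [0.8, 1.4) → out
#3 (0,-1): internal coord 0 + (-1)·λ' = +0.3028; +0.3028 ∉ [0.8, 1.4) → out
#4 (3,4): internal coord 3 + (4)·λ' = +1.7889; +1.7889 ∉ [0.8, 1.4) → out
#5 (3,5): internal coord 3 + (5)·λ' = +1.4861; +1.4861 ∉ [0.8, 1.4) → out
#6 (-1,5): internal coord -1 + (5)·λ' = -2.5139; -2.5139 ∉ [0.8, 1.4) → out
#7 (1,-1): internal coord 1 + (-1)·λ' = +1.3028; +1.3028 ∈ [0.8, 1.4) → IN Λ

7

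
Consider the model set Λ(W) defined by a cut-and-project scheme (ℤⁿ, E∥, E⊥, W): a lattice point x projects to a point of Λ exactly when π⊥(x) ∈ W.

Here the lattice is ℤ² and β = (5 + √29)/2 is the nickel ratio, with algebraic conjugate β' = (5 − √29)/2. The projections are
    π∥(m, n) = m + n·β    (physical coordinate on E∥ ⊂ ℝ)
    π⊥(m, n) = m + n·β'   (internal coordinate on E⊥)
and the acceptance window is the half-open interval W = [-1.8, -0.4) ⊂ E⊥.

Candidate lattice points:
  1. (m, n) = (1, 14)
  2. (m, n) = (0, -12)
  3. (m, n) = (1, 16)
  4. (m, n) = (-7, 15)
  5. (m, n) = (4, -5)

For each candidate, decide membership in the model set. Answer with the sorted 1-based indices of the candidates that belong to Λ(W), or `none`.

β' = (5−√29)/2 ≈ -0.1926.
candidate 1: (m,n)=(1,14) → π∥ = 1+14·β ≈ 73.6962, π⊥ = 1+14·β' ≈ -1.6962 ∈ [-1.8, -0.4) ⇒ IN Λ
candidate 2: (m,n)=(0,-12) → π∥ = 0-12·β ≈ -62.3110, π⊥ = 0-12·β' ≈ 2.3110 ∉ [-1.8, -0.4) ⇒ out
candidate 3: (m,n)=(1,16) → π∥ = 1+16·β ≈ 84.0813, π⊥ = 1+16·β' ≈ -2.0813 ∉ [-1.8, -0.4) ⇒ out
candidate 4: (m,n)=(-7,15) → π∥ = -7+15·β ≈ 70.8887, π⊥ = -7+15·β' ≈ -9.8887 ∉ [-1.8, -0.4) ⇒ out
candidate 5: (m,n)=(4,-5) → π∥ = 4-5·β ≈ -21.9629, π⊥ = 4-5·β' ≈ 4.9629 ∉ [-1.8, -0.4) ⇒ out

1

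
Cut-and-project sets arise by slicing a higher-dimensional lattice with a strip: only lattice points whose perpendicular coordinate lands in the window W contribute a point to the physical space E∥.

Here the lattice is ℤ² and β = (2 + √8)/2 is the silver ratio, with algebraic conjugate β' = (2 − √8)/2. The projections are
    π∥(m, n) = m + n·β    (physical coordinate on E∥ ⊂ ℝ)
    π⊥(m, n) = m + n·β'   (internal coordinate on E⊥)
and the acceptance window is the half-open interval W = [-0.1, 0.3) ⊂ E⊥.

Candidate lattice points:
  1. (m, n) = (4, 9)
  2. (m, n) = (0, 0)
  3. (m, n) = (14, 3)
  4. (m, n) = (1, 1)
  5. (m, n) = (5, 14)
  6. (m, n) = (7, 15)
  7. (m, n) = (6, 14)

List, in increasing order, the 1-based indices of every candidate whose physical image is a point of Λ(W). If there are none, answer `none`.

Numerically β ≈ 2.414214 and β' = −1/β ≈ -0.414214.
[1] lift (4,9): star map gives 0.272078; window check -0.1 ≤ 0.272078 < 0.3 is true → IN Λ
[2] lift (0,0): star map gives 0.000000; window check -0.1 ≤ 0.000000 < 0.3 is true → IN Λ
[3] lift (14,3): star map gives 12.757359; window check -0.1 ≤ 12.757359 < 0.3 is false → out
[4] lift (1,1): star map gives 0.585786; window check -0.1 ≤ 0.585786 < 0.3 is false → out
[5] lift (5,14): star map gives -0.798990; window check -0.1 ≤ -0.798990 < 0.3 is false → out
[6] lift (7,15): star map gives 0.786797; window check -0.1 ≤ 0.786797 < 0.3 is false → out
[7] lift (6,14): star map gives 0.201010; window check -0.1 ≤ 0.201010 < 0.3 is true → IN Λ

1, 2, 7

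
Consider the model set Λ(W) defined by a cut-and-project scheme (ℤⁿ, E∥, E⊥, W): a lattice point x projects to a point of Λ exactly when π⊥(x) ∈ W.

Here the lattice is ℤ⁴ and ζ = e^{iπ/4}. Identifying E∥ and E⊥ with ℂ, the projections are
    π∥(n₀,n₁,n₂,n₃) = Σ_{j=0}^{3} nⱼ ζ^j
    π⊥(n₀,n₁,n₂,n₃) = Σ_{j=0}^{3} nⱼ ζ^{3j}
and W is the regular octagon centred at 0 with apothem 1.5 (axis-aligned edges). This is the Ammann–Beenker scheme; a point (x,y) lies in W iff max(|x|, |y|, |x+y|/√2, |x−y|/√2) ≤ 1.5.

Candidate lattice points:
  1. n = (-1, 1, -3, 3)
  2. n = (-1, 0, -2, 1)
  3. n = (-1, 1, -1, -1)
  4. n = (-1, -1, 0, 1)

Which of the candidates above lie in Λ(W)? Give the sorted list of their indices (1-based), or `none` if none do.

4

With ζ = e^{iπ/4} the internal vectors are ζ^0,ζ^3,ζ^6,ζ^9.
#1 (-1, 1, -3, 3): internal (0.41421, 5.82843); octagon support 5.82843 vs apothem 1.5 → ∉ W
#2 (-1, 0, -2, 1): internal (-0.29289, 2.70711); octagon support 2.70711 vs apothem 1.5 → ∉ W
#3 (-1, 1, -1, -1): internal (-2.41421, 1.00000); octagon support 2.41421 vs apothem 1.5 → ∉ W
#4 (-1, -1, 0, 1): internal (0.41421, 0.00000); octagon support 0.41421 vs apothem 1.5 → ∈ W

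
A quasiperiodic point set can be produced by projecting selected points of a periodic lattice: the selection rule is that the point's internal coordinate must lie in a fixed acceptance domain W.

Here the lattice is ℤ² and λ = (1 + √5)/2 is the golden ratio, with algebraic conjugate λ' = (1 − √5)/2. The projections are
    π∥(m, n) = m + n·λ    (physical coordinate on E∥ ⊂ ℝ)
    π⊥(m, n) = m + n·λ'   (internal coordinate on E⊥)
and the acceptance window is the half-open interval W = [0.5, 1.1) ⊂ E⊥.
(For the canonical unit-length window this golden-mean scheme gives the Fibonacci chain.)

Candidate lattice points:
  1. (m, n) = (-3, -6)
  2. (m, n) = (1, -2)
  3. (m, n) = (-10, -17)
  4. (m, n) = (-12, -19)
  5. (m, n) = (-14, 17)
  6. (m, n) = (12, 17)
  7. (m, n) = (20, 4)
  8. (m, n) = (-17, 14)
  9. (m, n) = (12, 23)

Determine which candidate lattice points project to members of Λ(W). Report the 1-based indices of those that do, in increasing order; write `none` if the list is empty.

1, 3

Numerically λ ≈ 1.618034 and λ' = −1/λ ≈ -0.618034.
candidate 1: (m,n)=(-3,-6) → π∥ = -3-6·λ ≈ -12.708204, π⊥ = -3-6·λ' ≈ 0.708204 ∈ [0.5, 1.1) ⇒ IN Λ
candidate 2: (m,n)=(1,-2) → π∥ = 1-2·λ ≈ -2.236068, π⊥ = 1-2·λ' ≈ 2.236068 ∉ [0.5, 1.1) ⇒ out
candidate 3: (m,n)=(-10,-17) → π∥ = -10-17·λ ≈ -37.506578, π⊥ = -10-17·λ' ≈ 0.506578 ∈ [0.5, 1.1) ⇒ IN Λ
candidate 4: (m,n)=(-12,-19) → π∥ = -12-19·λ ≈ -42.742646, π⊥ = -12-19·λ' ≈ -0.257354 ∉ [0.5, 1.1) ⇒ out
candidate 5: (m,n)=(-14,17) → π∥ = -14+17·λ ≈ 13.506578, π⊥ = -14+17·λ' ≈ -24.506578 ∉ [0.5, 1.1) ⇒ out
candidate 6: (m,n)=(12,17) → π∥ = 12+17·λ ≈ 39.506578, π⊥ = 12+17·λ' ≈ 1.493422 ∉ [0.5, 1.1) ⇒ out
candidate 7: (m,n)=(20,4) → π∥ = 20+4·λ ≈ 26.472136, π⊥ = 20+4·λ' ≈ 17.527864 ∉ [0.5, 1.1) ⇒ out
candidate 8: (m,n)=(-17,14) → π∥ = -17+14·λ ≈ 5.652476, π⊥ = -17+14·λ' ≈ -25.652476 ∉ [0.5, 1.1) ⇒ out
candidate 9: (m,n)=(12,23) → π∥ = 12+23·λ ≈ 49.214782, π⊥ = 12+23·λ' ≈ -2.214782 ∉ [0.5, 1.1) ⇒ out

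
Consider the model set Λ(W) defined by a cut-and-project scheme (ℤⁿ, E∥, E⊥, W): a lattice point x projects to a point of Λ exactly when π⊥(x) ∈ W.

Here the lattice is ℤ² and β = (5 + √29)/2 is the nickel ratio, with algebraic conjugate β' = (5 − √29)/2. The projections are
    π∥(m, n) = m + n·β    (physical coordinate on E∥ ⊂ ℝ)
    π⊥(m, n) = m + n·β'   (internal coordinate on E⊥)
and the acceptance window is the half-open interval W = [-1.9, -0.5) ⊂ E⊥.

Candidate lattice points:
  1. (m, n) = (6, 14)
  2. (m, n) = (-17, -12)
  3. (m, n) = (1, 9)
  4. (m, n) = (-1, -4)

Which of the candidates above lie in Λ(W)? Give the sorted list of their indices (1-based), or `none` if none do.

Numerically β ≈ 5.19258 and β' = −1/β ≈ -0.19258.
[1] lift (6,14): star map gives 3.30385; window check -1.9 ≤ 3.30385 < -0.5 is false → out
[2] lift (-17,-12): star map gives -14.68901; window check -1.9 ≤ -14.68901 < -0.5 is false → out
[3] lift (1,9): star map gives -0.73324; window check -1.9 ≤ -0.73324 < -0.5 is true → IN Λ
[4] lift (-1,-4): star map gives -0.22967; window check -1.9 ≤ -0.22967 < -0.5 is false → out

3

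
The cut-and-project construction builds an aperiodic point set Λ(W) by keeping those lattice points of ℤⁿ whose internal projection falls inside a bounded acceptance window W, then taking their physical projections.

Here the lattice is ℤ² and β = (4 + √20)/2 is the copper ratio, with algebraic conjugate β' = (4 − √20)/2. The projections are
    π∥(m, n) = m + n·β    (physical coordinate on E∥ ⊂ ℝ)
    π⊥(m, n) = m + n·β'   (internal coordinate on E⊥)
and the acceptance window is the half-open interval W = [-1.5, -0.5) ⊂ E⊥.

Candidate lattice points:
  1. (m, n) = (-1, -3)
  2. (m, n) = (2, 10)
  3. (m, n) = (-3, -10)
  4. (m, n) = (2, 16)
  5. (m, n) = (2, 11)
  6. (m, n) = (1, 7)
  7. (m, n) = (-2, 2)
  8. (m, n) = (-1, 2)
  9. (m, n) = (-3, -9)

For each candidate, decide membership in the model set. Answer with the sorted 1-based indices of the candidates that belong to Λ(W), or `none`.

3, 5, 6, 8, 9

Numerically β ≈ 4.236068 and β' = −1/β ≈ -0.236068.
[1] lift (-1,-3): star map gives -0.291796; window check -1.5 ≤ -0.291796 < -0.5 is false → out
[2] lift (2,10): star map gives -0.360680; window check -1.5 ≤ -0.360680 < -0.5 is false → out
[3] lift (-3,-10): star map gives -0.639320; window check -1.5 ≤ -0.639320 < -0.5 is true → IN Λ
[4] lift (2,16): star map gives -1.777088; window check -1.5 ≤ -1.777088 < -0.5 is false → out
[5] lift (2,11): star map gives -0.596748; window check -1.5 ≤ -0.596748 < -0.5 is true → IN Λ
[6] lift (1,7): star map gives -0.652476; window check -1.5 ≤ -0.652476 < -0.5 is true → IN Λ
[7] lift (-2,2): star map gives -2.472136; window check -1.5 ≤ -2.472136 < -0.5 is false → out
[8] lift (-1,2): star map gives -1.472136; window check -1.5 ≤ -1.472136 < -0.5 is true → IN Λ
[9] lift (-3,-9): star map gives -0.875388; window check -1.5 ≤ -0.875388 < -0.5 is true → IN Λ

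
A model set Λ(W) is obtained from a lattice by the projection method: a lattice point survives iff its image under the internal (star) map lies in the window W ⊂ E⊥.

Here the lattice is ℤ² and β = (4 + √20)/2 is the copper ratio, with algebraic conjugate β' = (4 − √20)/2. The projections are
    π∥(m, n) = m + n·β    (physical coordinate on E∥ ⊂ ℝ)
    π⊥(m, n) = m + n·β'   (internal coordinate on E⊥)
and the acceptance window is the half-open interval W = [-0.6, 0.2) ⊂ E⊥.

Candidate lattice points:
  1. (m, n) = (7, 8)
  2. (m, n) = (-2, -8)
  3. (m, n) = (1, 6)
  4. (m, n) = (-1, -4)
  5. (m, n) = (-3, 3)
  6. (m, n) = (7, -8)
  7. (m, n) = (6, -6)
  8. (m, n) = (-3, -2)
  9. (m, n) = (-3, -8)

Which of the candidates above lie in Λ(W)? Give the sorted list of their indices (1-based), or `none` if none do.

Numerically β ≈ 4.23607 and β' = −1/β ≈ -0.23607.
[1] lift (7,8): star map gives 5.11146; window check -0.6 ≤ 5.11146 < 0.2 is false → out
[2] lift (-2,-8): star map gives -0.11146; window check -0.6 ≤ -0.11146 < 0.2 is true → IN Λ
[3] lift (1,6): star map gives -0.41641; window check -0.6 ≤ -0.41641 < 0.2 is true → IN Λ
[4] lift (-1,-4): star map gives -0.05573; window check -0.6 ≤ -0.05573 < 0.2 is true → IN Λ
[5] lift (-3,3): star map gives -3.70820; window check -0.6 ≤ -3.70820 < 0.2 is false → out
[6] lift (7,-8): star map gives 8.88854; window check -0.6 ≤ 8.88854 < 0.2 is false → out
[7] lift (6,-6): star map gives 7.41641; window check -0.6 ≤ 7.41641 < 0.2 is false → out
[8] lift (-3,-2): star map gives -2.52786; window check -0.6 ≤ -2.52786 < 0.2 is false → out
[9] lift (-3,-8): star map gives -1.11146; window check -0.6 ≤ -1.11146 < 0.2 is false → out

2, 3, 4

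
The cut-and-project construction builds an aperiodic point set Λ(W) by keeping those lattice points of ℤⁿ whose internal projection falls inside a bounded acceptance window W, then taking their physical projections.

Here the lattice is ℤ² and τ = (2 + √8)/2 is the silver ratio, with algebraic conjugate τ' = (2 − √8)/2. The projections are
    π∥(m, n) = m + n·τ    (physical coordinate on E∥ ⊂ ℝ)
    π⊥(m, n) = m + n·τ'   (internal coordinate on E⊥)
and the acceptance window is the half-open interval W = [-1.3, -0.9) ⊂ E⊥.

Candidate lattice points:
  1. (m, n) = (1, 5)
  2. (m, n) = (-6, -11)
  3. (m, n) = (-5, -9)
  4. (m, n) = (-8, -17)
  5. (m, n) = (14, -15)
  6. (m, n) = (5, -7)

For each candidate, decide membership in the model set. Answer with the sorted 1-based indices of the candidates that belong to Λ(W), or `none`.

1, 3, 4

Numerically τ ≈ 2.4142 and τ' = −1/τ ≈ -0.4142.
#1 (1,5): internal coord 1 + (5)·τ' = -1.0711; -1.0711 ∈ [-1.3, -0.9) → IN Λ
#2 (-6,-11): internal coord -6 + (-11)·τ' = -1.4437; -1.4437 ∉ [-1.3, -0.9) → out
#3 (-5,-9): internal coord -5 + (-9)·τ' = -1.2721; -1.2721 ∈ [-1.3, -0.9) → IN Λ
#4 (-8,-17): internal coord -8 + (-17)·τ' = -0.9584; -0.9584 ∈ [-1.3, -0.9) → IN Λ
#5 (14,-15): internal coord 14 + (-15)·τ' = +20.2132; +20.2132 ∉ [-1.3, -0.9) → out
#6 (5,-7): internal coord 5 + (-7)·τ' = +7.8995; +7.8995 ∉ [-1.3, -0.9) → out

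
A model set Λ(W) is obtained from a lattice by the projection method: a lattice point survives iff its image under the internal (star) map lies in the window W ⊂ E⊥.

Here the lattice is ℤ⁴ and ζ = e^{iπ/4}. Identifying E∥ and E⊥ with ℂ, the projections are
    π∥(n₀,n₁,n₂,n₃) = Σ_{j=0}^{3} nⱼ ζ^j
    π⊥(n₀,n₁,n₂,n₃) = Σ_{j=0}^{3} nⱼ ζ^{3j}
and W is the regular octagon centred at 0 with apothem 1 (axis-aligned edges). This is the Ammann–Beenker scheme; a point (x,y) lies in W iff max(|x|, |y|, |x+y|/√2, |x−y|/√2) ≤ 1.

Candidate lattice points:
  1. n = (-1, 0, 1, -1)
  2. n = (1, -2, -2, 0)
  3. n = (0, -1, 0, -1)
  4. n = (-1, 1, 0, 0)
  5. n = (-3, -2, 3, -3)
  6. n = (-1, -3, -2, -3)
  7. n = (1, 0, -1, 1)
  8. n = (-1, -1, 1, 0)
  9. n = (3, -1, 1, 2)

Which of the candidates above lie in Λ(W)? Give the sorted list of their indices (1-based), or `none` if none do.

none

With ζ = e^{iπ/4} the internal vectors are ζ^0,ζ^3,ζ^6,ζ^9.
#1 (-1, 0, 1, -1): internal (-1.70711, -1.70711); octagon support 2.41421 vs apothem 1 → ∉ W
#2 (1, -2, -2, 0): internal (2.41421, 0.58579); octagon support 2.41421 vs apothem 1 → ∉ W
#3 (0, -1, 0, -1): internal (0.00000, -1.41421); octagon support 1.41421 vs apothem 1 → ∉ W
#4 (-1, 1, 0, 0): internal (-1.70711, 0.70711); octagon support 1.70711 vs apothem 1 → ∉ W
#5 (-3, -2, 3, -3): internal (-3.70711, -6.53553); octagon support 7.24264 vs apothem 1 → ∉ W
#6 (-1, -3, -2, -3): internal (-1.00000, -2.24264); octagon support 2.29289 vs apothem 1 → ∉ W
#7 (1, 0, -1, 1): internal (1.70711, 1.70711); octagon support 2.41421 vs apothem 1 → ∉ W
#8 (-1, -1, 1, 0): internal (-0.29289, -1.70711); octagon support 1.70711 vs apothem 1 → ∉ W
#9 (3, -1, 1, 2): internal (5.12132, -0.29289); octagon support 5.12132 vs apothem 1 → ∉ W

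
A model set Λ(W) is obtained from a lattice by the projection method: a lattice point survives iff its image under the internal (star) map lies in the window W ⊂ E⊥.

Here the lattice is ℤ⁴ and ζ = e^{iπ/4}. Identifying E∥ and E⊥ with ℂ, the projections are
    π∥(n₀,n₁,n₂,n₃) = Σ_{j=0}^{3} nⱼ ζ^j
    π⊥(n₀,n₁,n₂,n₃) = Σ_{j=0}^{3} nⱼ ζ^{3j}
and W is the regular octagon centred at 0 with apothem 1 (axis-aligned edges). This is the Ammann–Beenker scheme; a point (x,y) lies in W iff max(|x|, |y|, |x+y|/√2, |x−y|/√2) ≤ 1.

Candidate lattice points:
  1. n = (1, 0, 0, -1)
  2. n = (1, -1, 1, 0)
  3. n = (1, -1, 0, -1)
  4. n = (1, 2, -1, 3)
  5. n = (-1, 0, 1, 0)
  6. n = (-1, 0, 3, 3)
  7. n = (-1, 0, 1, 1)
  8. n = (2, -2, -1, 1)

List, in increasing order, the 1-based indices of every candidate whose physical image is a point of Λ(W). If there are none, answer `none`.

Internal map: ζ^{3j} for j=0..3 gives (1,0), (−√2/2,√2/2), (0,−1), (√2/2,√2/2).
candidate 1: n = (1, 0, 0, -1) → π⊥ ≈ (+0.2929, -0.7071); max(|x|,|y|,|x±y|/√2) = 0.7071 ≤ 1 ⇒ ∈ W
candidate 2: n = (1, -1, 1, 0) → π⊥ ≈ (+1.7071, -1.7071); max(|x|,|y|,|x±y|/√2) = 2.4142 > 1 ⇒ ∉ W
candidate 3: n = (1, -1, 0, -1) → π⊥ ≈ (+1.0000, -1.4142); max(|x|,|y|,|x±y|/√2) = 1.7071 > 1 ⇒ ∉ W
candidate 4: n = (1, 2, -1, 3) → π⊥ ≈ (+1.7071, +4.5355); max(|x|,|y|,|x±y|/√2) = 4.5355 > 1 ⇒ ∉ W
candidate 5: n = (-1, 0, 1, 0) → π⊥ ≈ (-1.0000, -1.0000); max(|x|,|y|,|x±y|/√2) = 1.4142 > 1 ⇒ ∉ W
candidate 6: n = (-1, 0, 3, 3) → π⊥ ≈ (+1.1213, -0.8787); max(|x|,|y|,|x±y|/√2) = 1.4142 > 1 ⇒ ∉ W
candidate 7: n = (-1, 0, 1, 1) → π⊥ ≈ (-0.2929, -0.2929); max(|x|,|y|,|x±y|/√2) = 0.4142 ≤ 1 ⇒ ∈ W
candidate 8: n = (2, -2, -1, 1) → π⊥ ≈ (+4.1213, +0.2929); max(|x|,|y|,|x±y|/√2) = 4.1213 > 1 ⇒ ∉ W

1, 7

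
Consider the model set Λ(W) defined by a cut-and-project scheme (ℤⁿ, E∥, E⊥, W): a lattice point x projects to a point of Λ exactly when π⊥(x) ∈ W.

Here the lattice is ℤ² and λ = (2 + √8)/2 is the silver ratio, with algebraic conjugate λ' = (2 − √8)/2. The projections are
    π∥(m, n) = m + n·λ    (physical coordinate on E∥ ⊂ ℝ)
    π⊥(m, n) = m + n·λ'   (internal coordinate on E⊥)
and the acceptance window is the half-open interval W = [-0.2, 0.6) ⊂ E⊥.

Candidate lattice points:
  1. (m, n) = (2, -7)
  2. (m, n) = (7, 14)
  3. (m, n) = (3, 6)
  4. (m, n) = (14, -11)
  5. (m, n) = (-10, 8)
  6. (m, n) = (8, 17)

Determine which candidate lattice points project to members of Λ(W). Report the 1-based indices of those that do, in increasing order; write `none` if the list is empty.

Compute λ' = (2−√8)/2 = -0.41421, so π⊥(m,n) = m -0.41421·n.
#1 (2,-7): internal coord 2 + (-7)·λ' = +4.89949; +4.89949 ∉ [-0.2, 0.6) → out
#2 (7,14): internal coord 7 + (14)·λ' = +1.20101; +1.20101 ∉ [-0.2, 0.6) → out
#3 (3,6): internal coord 3 + (6)·λ' = +0.51472; +0.51472 ∈ [-0.2, 0.6) → IN Λ
#4 (14,-11): internal coord 14 + (-11)·λ' = +18.55635; +18.55635 ∉ [-0.2, 0.6) → out
#5 (-10,8): internal coord -10 + (8)·λ' = -13.31371; -13.31371 ∉ [-0.2, 0.6) → out
#6 (8,17): internal coord 8 + (17)·λ' = +0.95837; +0.95837 ∉ [-0.2, 0.6) → out

3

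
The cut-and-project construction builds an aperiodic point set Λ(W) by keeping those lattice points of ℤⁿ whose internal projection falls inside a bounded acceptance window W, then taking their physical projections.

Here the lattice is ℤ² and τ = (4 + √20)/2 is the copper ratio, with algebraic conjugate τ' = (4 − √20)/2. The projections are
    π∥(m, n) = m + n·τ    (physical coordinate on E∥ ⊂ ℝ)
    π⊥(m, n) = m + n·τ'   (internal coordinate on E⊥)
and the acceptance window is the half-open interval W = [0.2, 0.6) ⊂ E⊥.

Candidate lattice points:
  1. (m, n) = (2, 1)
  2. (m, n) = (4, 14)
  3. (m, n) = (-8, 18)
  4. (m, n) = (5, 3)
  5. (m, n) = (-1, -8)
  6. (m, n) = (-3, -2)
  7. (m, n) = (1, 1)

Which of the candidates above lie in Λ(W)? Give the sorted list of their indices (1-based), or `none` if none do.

Numerically τ ≈ 4.236068 and τ' = −1/τ ≈ -0.236068.
[1] lift (2,1): star map gives 1.763932; window check 0.2 ≤ 1.763932 < 0.6 is false → out
[2] lift (4,14): star map gives 0.695048; window check 0.2 ≤ 0.695048 < 0.6 is false → out
[3] lift (-8,18): star map gives -12.249224; window check 0.2 ≤ -12.249224 < 0.6 is false → out
[4] lift (5,3): star map gives 4.291796; window check 0.2 ≤ 4.291796 < 0.6 is false → out
[5] lift (-1,-8): star map gives 0.888544; window check 0.2 ≤ 0.888544 < 0.6 is false → out
[6] lift (-3,-2): star map gives -2.527864; window check 0.2 ≤ -2.527864 < 0.6 is false → out
[7] lift (1,1): star map gives 0.763932; window check 0.2 ≤ 0.763932 < 0.6 is false → out

none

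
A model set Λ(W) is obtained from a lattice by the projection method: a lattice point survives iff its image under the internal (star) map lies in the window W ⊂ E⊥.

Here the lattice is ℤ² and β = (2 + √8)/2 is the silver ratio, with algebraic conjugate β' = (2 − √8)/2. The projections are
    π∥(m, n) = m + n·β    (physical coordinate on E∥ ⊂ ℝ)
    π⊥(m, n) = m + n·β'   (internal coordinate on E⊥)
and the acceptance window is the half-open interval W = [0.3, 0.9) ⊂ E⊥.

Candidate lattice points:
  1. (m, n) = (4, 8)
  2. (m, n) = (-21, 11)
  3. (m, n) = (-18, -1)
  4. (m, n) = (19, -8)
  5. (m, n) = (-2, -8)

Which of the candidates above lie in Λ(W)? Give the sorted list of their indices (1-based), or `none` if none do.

β' = (2−√8)/2 ≈ -0.41421.
[1] lift (4,8): star map gives 0.68629; window check 0.3 ≤ 0.68629 < 0.9 is true → IN Λ
[2] lift (-21,11): star map gives -25.55635; window check 0.3 ≤ -25.55635 < 0.9 is false → out
[3] lift (-18,-1): star map gives -17.58579; window check 0.3 ≤ -17.58579 < 0.9 is false → out
[4] lift (19,-8): star map gives 22.31371; window check 0.3 ≤ 22.31371 < 0.9 is false → out
[5] lift (-2,-8): star map gives 1.31371; window check 0.3 ≤ 1.31371 < 0.9 is false → out

1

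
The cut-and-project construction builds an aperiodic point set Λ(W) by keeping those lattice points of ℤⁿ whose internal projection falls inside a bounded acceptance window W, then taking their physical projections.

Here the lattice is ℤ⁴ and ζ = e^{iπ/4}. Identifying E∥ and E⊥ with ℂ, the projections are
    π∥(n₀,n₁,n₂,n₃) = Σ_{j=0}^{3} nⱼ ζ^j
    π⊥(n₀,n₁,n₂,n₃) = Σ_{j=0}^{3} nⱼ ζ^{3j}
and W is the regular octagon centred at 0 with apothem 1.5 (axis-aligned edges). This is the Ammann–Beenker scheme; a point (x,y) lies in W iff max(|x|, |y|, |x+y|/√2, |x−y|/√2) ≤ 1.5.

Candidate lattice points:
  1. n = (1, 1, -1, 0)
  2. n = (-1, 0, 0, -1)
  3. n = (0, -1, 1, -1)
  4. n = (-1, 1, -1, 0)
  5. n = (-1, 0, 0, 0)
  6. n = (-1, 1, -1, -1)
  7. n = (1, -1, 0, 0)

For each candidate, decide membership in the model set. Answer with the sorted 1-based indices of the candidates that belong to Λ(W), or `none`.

Internal map: ζ^{3j} for j=0..3 gives (1,0), (−√2/2,√2/2), (0,−1), (√2/2,√2/2).
candidate 1: n = (1, 1, -1, 0) → π⊥ ≈ (+0.2929, +1.7071); max(|x|,|y|,|x±y|/√2) = 1.7071 > 1.5 ⇒ ∉ W
candidate 2: n = (-1, 0, 0, -1) → π⊥ ≈ (-1.7071, -0.7071); max(|x|,|y|,|x±y|/√2) = 1.7071 > 1.5 ⇒ ∉ W
candidate 3: n = (0, -1, 1, -1) → π⊥ ≈ (+0.0000, -2.4142); max(|x|,|y|,|x±y|/√2) = 2.4142 > 1.5 ⇒ ∉ W
candidate 4: n = (-1, 1, -1, 0) → π⊥ ≈ (-1.7071, +1.7071); max(|x|,|y|,|x±y|/√2) = 2.4142 > 1.5 ⇒ ∉ W
candidate 5: n = (-1, 0, 0, 0) → π⊥ ≈ (-1.0000, +0.0000); max(|x|,|y|,|x±y|/√2) = 1.0000 ≤ 1.5 ⇒ ∈ W
candidate 6: n = (-1, 1, -1, -1) → π⊥ ≈ (-2.4142, +1.0000); max(|x|,|y|,|x±y|/√2) = 2.4142 > 1.5 ⇒ ∉ W
candidate 7: n = (1, -1, 0, 0) → π⊥ ≈ (+1.7071, -0.7071); max(|x|,|y|,|x±y|/√2) = 1.7071 > 1.5 ⇒ ∉ W

5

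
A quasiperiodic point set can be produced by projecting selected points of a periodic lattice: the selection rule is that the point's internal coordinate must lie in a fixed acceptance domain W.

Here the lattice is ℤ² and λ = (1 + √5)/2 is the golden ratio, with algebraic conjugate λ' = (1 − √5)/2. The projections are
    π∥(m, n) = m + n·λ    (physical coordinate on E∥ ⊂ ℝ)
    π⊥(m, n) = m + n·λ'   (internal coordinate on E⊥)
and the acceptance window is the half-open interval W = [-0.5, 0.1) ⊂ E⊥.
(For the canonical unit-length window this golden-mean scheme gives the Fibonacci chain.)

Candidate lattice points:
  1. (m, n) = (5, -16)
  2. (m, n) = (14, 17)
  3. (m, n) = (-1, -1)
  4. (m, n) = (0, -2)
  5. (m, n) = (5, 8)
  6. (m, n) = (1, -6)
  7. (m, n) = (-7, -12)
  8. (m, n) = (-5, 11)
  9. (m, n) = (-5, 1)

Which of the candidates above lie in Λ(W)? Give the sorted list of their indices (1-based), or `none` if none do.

3, 5

λ' = (1−√5)/2 ≈ -0.61803.
[1] lift (5,-16): star map gives 14.88854; window check -0.5 ≤ 14.88854 < 0.1 is false → out
[2] lift (14,17): star map gives 3.49342; window check -0.5 ≤ 3.49342 < 0.1 is false → out
[3] lift (-1,-1): star map gives -0.38197; window check -0.5 ≤ -0.38197 < 0.1 is true → IN Λ
[4] lift (0,-2): star map gives 1.23607; window check -0.5 ≤ 1.23607 < 0.1 is false → out
[5] lift (5,8): star map gives 0.05573; window check -0.5 ≤ 0.05573 < 0.1 is true → IN Λ
[6] lift (1,-6): star map gives 4.70820; window check -0.5 ≤ 4.70820 < 0.1 is false → out
[7] lift (-7,-12): star map gives 0.41641; window check -0.5 ≤ 0.41641 < 0.1 is false → out
[8] lift (-5,11): star map gives -11.79837; window check -0.5 ≤ -11.79837 < 0.1 is false → out
[9] lift (-5,1): star map gives -5.61803; window check -0.5 ≤ -5.61803 < 0.1 is false → out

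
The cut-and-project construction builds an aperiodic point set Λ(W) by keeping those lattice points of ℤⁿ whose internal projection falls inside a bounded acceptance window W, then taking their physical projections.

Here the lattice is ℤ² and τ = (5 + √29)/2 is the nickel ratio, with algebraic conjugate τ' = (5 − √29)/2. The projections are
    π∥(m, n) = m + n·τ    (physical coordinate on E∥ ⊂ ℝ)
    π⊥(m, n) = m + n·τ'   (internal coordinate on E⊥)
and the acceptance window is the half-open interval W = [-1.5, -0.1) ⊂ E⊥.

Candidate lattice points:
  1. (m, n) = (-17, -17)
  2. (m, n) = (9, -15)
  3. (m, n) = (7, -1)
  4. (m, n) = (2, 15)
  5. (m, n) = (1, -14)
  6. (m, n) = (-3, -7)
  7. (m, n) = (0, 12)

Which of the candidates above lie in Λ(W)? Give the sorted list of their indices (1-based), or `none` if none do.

4

τ' = (5−√29)/2 ≈ -0.192582.
candidate 1: (m,n)=(-17,-17) → π∥ = -17-17·τ ≈ -105.273901, π⊥ = -17-17·τ' ≈ -13.726099 ∉ [-1.5, -0.1) ⇒ out
candidate 2: (m,n)=(9,-15) → π∥ = 9-15·τ ≈ -68.888736, π⊥ = 9-15·τ' ≈ 11.888736 ∉ [-1.5, -0.1) ⇒ out
candidate 3: (m,n)=(7,-1) → π∥ = 7-1·τ ≈ 1.807418, π⊥ = 7-1·τ' ≈ 7.192582 ∉ [-1.5, -0.1) ⇒ out
candidate 4: (m,n)=(2,15) → π∥ = 2+15·τ ≈ 79.888736, π⊥ = 2+15·τ' ≈ -0.888736 ∈ [-1.5, -0.1) ⇒ IN Λ
candidate 5: (m,n)=(1,-14) → π∥ = 1-14·τ ≈ -71.696154, π⊥ = 1-14·τ' ≈ 3.696154 ∉ [-1.5, -0.1) ⇒ out
candidate 6: (m,n)=(-3,-7) → π∥ = -3-7·τ ≈ -39.348077, π⊥ = -3-7·τ' ≈ -1.651923 ∉ [-1.5, -0.1) ⇒ out
candidate 7: (m,n)=(0,12) → π∥ = 0+12·τ ≈ 62.310989, π⊥ = 0+12·τ' ≈ -2.310989 ∉ [-1.5, -0.1) ⇒ out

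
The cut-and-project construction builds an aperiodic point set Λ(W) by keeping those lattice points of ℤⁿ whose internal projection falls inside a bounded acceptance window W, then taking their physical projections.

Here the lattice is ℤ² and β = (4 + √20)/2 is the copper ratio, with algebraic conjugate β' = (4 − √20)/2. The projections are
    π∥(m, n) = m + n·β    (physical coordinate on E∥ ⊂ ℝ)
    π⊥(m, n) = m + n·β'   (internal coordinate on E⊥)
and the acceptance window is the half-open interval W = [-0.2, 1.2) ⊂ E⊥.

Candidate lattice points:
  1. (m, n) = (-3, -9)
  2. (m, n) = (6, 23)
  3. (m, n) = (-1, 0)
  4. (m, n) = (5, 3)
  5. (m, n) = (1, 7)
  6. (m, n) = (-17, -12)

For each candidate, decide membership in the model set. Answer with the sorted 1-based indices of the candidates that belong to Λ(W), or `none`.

2

β' = (4−√20)/2 ≈ -0.23607.
#1 (-3,-9): internal coord -3 + (-9)·β' = -0.87539; -0.87539 ∉ [-0.2, 1.2) → out
#2 (6,23): internal coord 6 + (23)·β' = +0.57044; +0.57044 ∈ [-0.2, 1.2) → IN Λ
#3 (-1,0): internal coord -1 + (0)·β' = -1.00000; -1.00000 ∉ [-0.2, 1.2) → out
#4 (5,3): internal coord 5 + (3)·β' = +4.29180; +4.29180 ∉ [-0.2, 1.2) → out
#5 (1,7): internal coord 1 + (7)·β' = -0.65248; -0.65248 ∉ [-0.2, 1.2) → out
#6 (-17,-12): internal coord -17 + (-12)·β' = -14.16718; -14.16718 ∉ [-0.2, 1.2) → out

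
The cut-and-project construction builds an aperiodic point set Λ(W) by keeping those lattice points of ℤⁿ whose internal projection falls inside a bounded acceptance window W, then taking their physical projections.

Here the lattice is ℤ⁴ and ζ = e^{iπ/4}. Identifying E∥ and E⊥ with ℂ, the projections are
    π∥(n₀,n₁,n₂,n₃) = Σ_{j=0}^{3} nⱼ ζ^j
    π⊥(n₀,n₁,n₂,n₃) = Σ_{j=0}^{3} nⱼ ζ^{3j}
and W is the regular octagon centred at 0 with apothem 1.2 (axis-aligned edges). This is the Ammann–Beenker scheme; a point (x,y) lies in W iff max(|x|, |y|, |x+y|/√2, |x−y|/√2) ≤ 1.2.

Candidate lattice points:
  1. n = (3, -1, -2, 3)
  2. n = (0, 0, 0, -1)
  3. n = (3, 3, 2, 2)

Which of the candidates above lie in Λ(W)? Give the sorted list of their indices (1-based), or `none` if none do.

Internal map: ζ^{3j} for j=0..3 gives (1,0), (−√2/2,√2/2), (0,−1), (√2/2,√2/2).
#1 (3, -1, -2, 3): internal (5.82843, 3.41421); octagon support 6.53553 vs apothem 1.2 → ∉ W
#2 (0, 0, 0, -1): internal (-0.70711, -0.70711); octagon support 1.00000 vs apothem 1.2 → ∈ W
#3 (3, 3, 2, 2): internal (2.29289, 1.53553); octagon support 2.70711 vs apothem 1.2 → ∉ W

2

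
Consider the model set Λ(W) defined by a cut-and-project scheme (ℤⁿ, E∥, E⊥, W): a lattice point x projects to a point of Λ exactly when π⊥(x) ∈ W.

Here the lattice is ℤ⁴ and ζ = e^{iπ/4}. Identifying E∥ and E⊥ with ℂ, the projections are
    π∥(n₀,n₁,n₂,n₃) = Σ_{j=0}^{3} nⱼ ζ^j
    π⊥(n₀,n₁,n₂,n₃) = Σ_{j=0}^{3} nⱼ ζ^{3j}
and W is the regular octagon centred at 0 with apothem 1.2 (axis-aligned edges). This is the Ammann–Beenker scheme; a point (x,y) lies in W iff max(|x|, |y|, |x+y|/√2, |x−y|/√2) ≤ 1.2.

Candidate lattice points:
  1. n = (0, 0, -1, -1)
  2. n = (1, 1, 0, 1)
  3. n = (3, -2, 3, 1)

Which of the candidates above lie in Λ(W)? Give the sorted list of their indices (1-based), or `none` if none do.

With ζ = e^{iπ/4} the internal vectors are ζ^0,ζ^3,ζ^6,ζ^9.
#1 (0, 0, -1, -1): internal (-0.70711, 0.29289); octagon support 0.70711 vs apothem 1.2 → ∈ W
#2 (1, 1, 0, 1): internal (1.00000, 1.41421); octagon support 1.70711 vs apothem 1.2 → ∉ W
#3 (3, -2, 3, 1): internal (5.12132, -3.70711); octagon support 6.24264 vs apothem 1.2 → ∉ W

1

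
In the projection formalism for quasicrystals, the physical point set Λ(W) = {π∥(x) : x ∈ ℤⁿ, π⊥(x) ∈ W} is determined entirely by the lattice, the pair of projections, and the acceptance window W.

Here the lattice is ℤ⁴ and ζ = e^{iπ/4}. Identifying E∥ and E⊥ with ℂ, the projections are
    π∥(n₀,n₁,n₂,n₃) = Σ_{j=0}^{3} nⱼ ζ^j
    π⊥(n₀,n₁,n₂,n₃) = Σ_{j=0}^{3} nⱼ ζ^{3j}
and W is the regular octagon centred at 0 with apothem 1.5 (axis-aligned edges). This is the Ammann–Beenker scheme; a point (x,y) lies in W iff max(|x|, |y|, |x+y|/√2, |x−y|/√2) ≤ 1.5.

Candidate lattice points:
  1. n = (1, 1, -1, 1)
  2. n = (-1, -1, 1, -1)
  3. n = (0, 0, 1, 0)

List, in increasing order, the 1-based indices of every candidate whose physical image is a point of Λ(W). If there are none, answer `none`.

3

Internal map: ζ^{3j} for j=0..3 gives (1,0), (−√2/2,√2/2), (0,−1), (√2/2,√2/2).
#1 (1, 1, -1, 1): internal (1.0000, 2.4142); octagon support 2.4142 vs apothem 1.5 → ∉ W
#2 (-1, -1, 1, -1): internal (-1.0000, -2.4142); octagon support 2.4142 vs apothem 1.5 → ∉ W
#3 (0, 0, 1, 0): internal (0.0000, -1.0000); octagon support 1.0000 vs apothem 1.5 → ∈ W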